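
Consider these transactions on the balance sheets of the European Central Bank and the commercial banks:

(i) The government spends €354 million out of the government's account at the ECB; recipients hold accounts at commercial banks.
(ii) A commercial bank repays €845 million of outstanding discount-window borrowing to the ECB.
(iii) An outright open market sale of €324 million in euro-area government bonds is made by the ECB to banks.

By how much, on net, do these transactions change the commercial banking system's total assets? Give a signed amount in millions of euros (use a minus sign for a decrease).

-€491 million

Government spending €354 million: bank balance sheets expand → +€354M.
Discount-window repayment €845 million: bank balance sheets shrink → −€845M.
OMO sale (to banks) €324 million: just an asset swap on bank balance sheets → 0.
Net: 354 − 845 + 0 = -€491 million.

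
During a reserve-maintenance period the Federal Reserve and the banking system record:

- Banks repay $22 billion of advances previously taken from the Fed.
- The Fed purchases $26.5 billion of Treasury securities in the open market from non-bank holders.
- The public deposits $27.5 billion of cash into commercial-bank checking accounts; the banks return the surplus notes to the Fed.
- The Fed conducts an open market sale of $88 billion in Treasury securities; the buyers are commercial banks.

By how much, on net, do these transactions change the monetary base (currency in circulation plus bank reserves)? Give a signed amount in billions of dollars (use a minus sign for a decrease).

Discount-window repayment $22 billion: Fed balance sheet contracts → −$22B.
Asset purchase (from non-banks) $26.5 billion: Fed balance sheet expands → +$26.5B.
Currency deposit $27.5 billion: just a shift between currency and reserves — both are base money → 0.
OMO sale (to banks) $88 billion: Fed balance sheet contracts → −$88B.
Net: −22 + 26.5 + 0 − 88 = -$83.5 billion.

-$83.5 billion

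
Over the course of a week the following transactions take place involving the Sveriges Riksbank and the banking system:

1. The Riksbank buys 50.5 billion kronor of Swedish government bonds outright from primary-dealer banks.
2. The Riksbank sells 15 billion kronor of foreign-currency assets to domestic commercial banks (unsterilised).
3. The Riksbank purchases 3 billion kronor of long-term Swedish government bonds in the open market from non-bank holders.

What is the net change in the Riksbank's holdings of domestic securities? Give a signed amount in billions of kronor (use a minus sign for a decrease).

+53.5 billion

OMO purchase (from banks) 50.5 billion kronor: securities added to the Riksbank's portfolio → +50.5B.
FX sale 15 billion kronor: the Riksbank's securities portfolio is untouched → 0.
Asset purchase (from non-banks) 3 billion kronor: securities added to the Riksbank's portfolio → +3B.
Net: 50.5 + 0 + 3 = +53.5 billion.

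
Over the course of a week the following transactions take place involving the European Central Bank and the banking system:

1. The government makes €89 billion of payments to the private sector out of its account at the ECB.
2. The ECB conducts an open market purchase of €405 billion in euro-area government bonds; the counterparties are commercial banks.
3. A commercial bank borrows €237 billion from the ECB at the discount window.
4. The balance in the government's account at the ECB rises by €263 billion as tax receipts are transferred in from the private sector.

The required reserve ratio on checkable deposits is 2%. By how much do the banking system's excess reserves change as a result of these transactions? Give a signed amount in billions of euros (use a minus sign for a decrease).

Government spending €89 billion: reserves +€89B, deposits +€89B.
OMO purchase (from banks) €405 billion: reserves +€405B, deposits 0.
Discount-window loan €237 billion: reserves +€237B, deposits 0.
Government account inflow €263 billion: reserves −€263B, deposits −€263B.
Totals: Δreserves = +€468B, Δdeposits = −€174B.
Δrequired reserves = 2% × −€174B = −€3.48B.
Δexcess reserves = Δreserves − Δrequired = +€468B − (−€3.48B) = +€471.48 billion.

+€471.48 billion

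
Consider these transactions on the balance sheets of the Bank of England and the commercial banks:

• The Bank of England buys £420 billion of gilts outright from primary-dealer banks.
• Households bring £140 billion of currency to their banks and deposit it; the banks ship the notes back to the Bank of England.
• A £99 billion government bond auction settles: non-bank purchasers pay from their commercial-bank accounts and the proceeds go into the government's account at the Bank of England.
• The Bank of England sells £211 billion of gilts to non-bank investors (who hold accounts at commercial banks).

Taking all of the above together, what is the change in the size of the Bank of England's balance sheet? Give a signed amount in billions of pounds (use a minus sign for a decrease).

+£209 billion

Bank of England balance sheet:
  Assets:      Securities +£209B
  Liabilities: Bank reserves +£250B, Currency in circulation −£140B, Government deposits +£99B
Change in total Bank of England assets = +£209 billion.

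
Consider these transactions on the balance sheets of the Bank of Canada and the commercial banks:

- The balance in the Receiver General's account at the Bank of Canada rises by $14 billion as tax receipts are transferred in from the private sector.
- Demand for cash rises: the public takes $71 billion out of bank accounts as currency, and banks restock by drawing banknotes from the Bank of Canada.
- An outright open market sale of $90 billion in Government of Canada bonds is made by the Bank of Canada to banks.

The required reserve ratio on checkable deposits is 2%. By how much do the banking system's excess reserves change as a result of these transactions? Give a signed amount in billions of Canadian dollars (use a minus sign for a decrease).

Government account inflow $14 billion: reserves −$14B, deposits −$14B.
Currency withdrawal $71 billion: reserves −$71B, deposits −$71B.
OMO sale (to banks) $90 billion: reserves −$90B, deposits 0.
Totals: Δreserves = −$175B, Δdeposits = −$85B.
Δrequired reserves = 2% × −$85B = −$1.7B.
Δexcess reserves = Δreserves − Δrequired = −$175B − (−$1.7B) = -$173.3 billion.

-$173.3 billion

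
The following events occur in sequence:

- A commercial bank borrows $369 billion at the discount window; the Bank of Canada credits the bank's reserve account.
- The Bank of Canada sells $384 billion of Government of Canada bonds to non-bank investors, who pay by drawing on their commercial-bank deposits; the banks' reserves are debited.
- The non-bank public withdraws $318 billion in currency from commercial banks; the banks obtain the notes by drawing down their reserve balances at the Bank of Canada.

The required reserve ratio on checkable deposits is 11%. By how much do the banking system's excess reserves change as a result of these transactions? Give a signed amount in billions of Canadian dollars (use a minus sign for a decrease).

Discount-window loan $369 billion: reserves +$369B, deposits 0.
Asset sale (to non-banks) $384 billion: reserves −$384B, deposits −$384B.
Currency withdrawal $318 billion: reserves −$318B, deposits −$318B.
Totals: Δreserves = −$333B, Δdeposits = −$702B.
Δrequired reserves = 11% × −$702B = −$77.22B.
Δexcess reserves = Δreserves − Δrequired = −$333B − (−$77.22B) = -$255.78 billion.

-$255.78 billion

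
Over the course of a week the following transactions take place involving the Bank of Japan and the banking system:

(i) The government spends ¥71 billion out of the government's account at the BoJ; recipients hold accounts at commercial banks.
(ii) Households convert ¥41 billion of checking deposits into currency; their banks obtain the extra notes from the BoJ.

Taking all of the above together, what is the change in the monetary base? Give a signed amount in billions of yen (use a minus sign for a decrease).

+¥71 billion

BoJ balance sheet:
  Assets:      no change
  Liabilities: Bank reserves +¥30B, Currency in circulation +¥41B, Government deposits −¥71B
Commercial banking system:
  Assets:      Reserves at CB +¥30B
  Liabilities: Checkable deposits +¥30B
Monetary base = currency + reserves: +¥41B + (+¥30B) = +¥71 billion.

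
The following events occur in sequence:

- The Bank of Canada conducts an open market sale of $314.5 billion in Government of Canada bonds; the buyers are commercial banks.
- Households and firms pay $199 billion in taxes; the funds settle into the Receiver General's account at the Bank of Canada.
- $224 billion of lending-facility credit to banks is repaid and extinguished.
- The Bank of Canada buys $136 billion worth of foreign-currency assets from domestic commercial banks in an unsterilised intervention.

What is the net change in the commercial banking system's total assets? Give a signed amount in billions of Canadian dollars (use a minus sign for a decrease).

Bank of Canada balance sheet:
  Assets:      Securities −$314.5B, Loans to banks −$224B, Foreign assets +$136B
  Liabilities: Bank reserves −$601.5B, Government deposits +$199B
Commercial banking system:
  Assets:      Reserves at CB −$601.5B, Securities +$314.5B, Foreign assets −$136B
  Liabilities: Checkable deposits −$199B, Borrowings from CB −$224B
Change in total bank assets = -$423 billion.

-$423 billion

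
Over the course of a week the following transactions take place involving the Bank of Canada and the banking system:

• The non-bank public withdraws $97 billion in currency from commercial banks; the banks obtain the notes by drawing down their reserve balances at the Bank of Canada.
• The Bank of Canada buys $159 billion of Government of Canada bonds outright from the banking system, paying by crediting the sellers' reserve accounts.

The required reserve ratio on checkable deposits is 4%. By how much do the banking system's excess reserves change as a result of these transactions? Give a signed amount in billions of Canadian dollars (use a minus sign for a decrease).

+$65.88 billion

Currency withdrawal $97 billion: reserves −$97B, deposits −$97B.
OMO purchase (from banks) $159 billion: reserves +$159B, deposits 0.
Totals: Δreserves = +$62B, Δdeposits = −$97B.
Δrequired reserves = 4% × −$97B = −$3.88B.
Δexcess reserves = Δreserves − Δrequired = +$62B − (−$3.88B) = +$65.88 billion.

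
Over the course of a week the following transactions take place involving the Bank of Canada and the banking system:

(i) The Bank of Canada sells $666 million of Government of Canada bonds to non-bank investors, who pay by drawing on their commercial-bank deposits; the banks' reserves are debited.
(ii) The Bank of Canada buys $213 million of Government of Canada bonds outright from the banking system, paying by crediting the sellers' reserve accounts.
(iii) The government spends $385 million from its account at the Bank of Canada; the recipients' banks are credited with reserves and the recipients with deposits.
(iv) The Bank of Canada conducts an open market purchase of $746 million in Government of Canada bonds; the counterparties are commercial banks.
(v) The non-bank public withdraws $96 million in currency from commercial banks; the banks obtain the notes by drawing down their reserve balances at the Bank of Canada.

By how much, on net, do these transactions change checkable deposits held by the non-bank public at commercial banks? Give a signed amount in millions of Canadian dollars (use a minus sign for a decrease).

Asset sale (to non-banks) $666 million: non-bank counterparties' bank balances fall → −$666M.
OMO purchase (from banks) $213 million: the counterparty is a bank, so public deposits are unchanged → 0.
Government spending $385 million: non-bank counterparties' bank balances rise → +$385M.
OMO purchase (from banks) $746 million: the counterparty is a bank, so public deposits are unchanged → 0.
Currency withdrawal $96 million: non-bank counterparties' bank balances fall → −$96M.
Net: −666 + 0 + 385 + 0 − 96 = -$377 million.

-$377 million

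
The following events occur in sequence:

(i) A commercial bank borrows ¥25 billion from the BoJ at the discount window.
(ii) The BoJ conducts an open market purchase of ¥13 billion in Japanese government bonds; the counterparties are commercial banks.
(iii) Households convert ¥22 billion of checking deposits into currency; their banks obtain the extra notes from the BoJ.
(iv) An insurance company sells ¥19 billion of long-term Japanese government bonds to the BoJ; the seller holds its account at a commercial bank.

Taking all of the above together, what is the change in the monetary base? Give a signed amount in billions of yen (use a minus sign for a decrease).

+¥57 billion

Discount-window loan ¥25 billion: BoJ balance sheet expands → +¥25B.
OMO purchase (from banks) ¥13 billion: BoJ balance sheet expands → +¥13B.
Currency withdrawal ¥22 billion: just a shift between currency and reserves — both are base money → 0.
Asset purchase (from non-banks) ¥19 billion: BoJ balance sheet expands → +¥19B.
Net: 25 + 13 + 0 + 19 = +¥57 billion.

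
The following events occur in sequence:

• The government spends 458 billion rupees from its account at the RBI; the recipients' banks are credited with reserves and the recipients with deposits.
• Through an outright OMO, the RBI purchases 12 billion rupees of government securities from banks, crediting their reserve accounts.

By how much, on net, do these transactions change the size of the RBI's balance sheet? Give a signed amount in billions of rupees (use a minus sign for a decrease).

Government spending 458 billion rupees: only the composition of liabilities changes → 0.
OMO purchase (from banks) 12 billion rupees: an RBI asset is acquired → +12B.
Net: 0 + 12 = +12 billion.

+12 billion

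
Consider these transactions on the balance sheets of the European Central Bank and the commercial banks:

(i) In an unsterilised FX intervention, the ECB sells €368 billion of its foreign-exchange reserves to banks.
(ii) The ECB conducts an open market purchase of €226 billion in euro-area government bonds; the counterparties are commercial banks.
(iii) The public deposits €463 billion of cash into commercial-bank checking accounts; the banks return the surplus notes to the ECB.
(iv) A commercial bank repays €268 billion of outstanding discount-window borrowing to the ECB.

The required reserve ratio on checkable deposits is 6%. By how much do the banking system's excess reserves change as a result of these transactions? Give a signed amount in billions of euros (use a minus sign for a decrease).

FX sale €368 billion: reserves −€368B, deposits 0.
OMO purchase (from banks) €226 billion: reserves +€226B, deposits 0.
Currency deposit €463 billion: reserves +€463B, deposits +€463B.
Discount-window repayment €268 billion: reserves −€268B, deposits 0.
Totals: Δreserves = +€53B, Δdeposits = +€463B.
Δrequired reserves = 6% × +€463B = +€27.78B.
Δexcess reserves = Δreserves − Δrequired = +€53B − (+€27.78B) = +€25.22 billion.

+€25.22 billion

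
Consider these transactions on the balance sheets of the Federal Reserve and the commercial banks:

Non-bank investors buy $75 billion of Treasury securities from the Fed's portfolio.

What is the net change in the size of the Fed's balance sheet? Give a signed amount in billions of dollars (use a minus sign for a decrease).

-$75 billion

Fed balance sheet:
  Assets:      Securities −$75B
  Liabilities: Bank reserves −$75B
Change in total Fed assets = -$75 billion.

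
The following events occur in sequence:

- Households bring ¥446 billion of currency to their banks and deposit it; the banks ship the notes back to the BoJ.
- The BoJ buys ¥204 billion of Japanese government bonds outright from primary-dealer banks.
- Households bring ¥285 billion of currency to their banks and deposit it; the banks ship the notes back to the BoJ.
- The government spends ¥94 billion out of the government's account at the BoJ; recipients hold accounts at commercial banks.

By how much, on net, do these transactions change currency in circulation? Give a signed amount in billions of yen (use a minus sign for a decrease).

Currency deposit ¥446 billion: notes return to the central bank → −¥446B.
OMO purchase (from banks) ¥204 billion: no currency enters or leaves circulation → 0.
Currency deposit ¥285 billion: notes return to the central bank → −¥285B.
Government spending ¥94 billion: no currency enters or leaves circulation → 0.
Net: −446 + 0 − 285 + 0 = -¥731 billion.

-¥731 billion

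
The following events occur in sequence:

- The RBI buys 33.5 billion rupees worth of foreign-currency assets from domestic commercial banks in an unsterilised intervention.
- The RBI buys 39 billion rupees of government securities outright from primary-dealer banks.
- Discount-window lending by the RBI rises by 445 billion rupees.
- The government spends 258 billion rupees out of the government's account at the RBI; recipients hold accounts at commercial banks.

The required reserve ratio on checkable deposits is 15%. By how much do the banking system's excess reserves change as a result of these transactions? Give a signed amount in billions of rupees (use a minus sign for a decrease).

FX purchase 33.5 billion rupees: reserves +33.5B, deposits 0.
OMO purchase (from banks) 39 billion rupees: reserves +39B, deposits 0.
Discount-window loan 445 billion rupees: reserves +445B, deposits 0.
Government spending 258 billion rupees: reserves +258B, deposits +258B.
Totals: Δreserves = +775.5B, Δdeposits = +258B.
Δrequired reserves = 15% × +258B = +38.7B.
Δexcess reserves = Δreserves − Δrequired = +775.5B − (+38.7B) = +736.8 billion.

+736.8 billion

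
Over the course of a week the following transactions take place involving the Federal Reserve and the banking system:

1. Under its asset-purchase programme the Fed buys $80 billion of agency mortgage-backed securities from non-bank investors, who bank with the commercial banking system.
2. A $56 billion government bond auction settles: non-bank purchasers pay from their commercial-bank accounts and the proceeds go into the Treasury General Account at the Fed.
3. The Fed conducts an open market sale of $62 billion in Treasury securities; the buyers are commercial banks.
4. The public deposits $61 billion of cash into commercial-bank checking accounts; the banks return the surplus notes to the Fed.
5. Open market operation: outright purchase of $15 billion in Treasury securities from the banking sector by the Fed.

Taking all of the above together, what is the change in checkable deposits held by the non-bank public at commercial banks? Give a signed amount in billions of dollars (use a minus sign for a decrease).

+$85 billion

Asset purchase (from non-banks) $80 billion: non-bank counterparties' bank balances rise → +$80B.
Government account inflow $56 billion: non-bank counterparties' bank balances fall → −$56B.
OMO sale (to banks) $62 billion: the counterparty is a bank, so public deposits are unchanged → 0.
Currency deposit $61 billion: non-bank counterparties' bank balances rise → +$61B.
OMO purchase (from banks) $15 billion: the counterparty is a bank, so public deposits are unchanged → 0.
Net: 80 − 56 + 0 + 61 + 0 = +$85 billion.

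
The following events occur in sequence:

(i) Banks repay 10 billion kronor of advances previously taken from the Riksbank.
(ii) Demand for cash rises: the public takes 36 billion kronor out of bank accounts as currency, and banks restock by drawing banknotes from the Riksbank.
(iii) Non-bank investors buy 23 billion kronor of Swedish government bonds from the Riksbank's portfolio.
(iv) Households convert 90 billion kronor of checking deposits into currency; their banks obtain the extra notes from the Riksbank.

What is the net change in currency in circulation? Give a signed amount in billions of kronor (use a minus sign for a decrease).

+126 billion

Riksbank balance sheet:
  Assets:      Securities −23B, Loans to banks −10B
  Liabilities: Bank reserves −159B, Currency in circulation +126B
Commercial banking system:
  Assets:      Reserves at CB −159B
  Liabilities: Checkable deposits −149B, Borrowings from CB −10B
So the change in currency in circulation is +126 billion.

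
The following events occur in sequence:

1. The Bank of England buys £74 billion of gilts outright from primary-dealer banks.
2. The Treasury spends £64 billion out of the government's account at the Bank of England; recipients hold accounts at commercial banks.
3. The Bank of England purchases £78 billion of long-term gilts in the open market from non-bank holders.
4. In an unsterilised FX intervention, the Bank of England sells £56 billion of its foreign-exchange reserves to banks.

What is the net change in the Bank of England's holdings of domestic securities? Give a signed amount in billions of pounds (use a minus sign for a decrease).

+£152 billion

OMO purchase (from banks) £74 billion: securities added to the Bank of England's portfolio → +£74B.
Government spending £64 billion: the Bank of England's securities portfolio is untouched → 0.
Asset purchase (from non-banks) £78 billion: securities added to the Bank of England's portfolio → +£78B.
FX sale £56 billion: the Bank of England's securities portfolio is untouched → 0.
Net: 74 + 0 + 78 + 0 = +£152 billion.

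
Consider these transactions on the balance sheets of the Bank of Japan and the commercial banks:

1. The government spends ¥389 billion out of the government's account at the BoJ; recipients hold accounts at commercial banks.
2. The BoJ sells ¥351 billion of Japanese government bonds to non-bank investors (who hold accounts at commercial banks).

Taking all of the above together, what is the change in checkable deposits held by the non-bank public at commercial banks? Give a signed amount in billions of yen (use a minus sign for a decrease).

+¥38 billion

BoJ balance sheet:
  Assets:      Securities −¥351B
  Liabilities: Bank reserves +¥38B, Government deposits −¥389B
Commercial banking system:
  Assets:      Reserves at CB +¥38B
  Liabilities: Checkable deposits +¥38B
So the change in checkable deposits held by the non-bank public at commercial banks is +¥38 billion.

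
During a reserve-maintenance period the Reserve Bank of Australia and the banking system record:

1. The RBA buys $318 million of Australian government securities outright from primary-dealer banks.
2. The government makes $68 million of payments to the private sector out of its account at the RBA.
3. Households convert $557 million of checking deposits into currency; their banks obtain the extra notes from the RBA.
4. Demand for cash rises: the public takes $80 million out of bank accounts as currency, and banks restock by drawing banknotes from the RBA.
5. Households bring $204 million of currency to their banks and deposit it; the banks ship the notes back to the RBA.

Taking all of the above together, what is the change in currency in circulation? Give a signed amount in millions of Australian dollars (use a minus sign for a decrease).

+$433 million

RBA balance sheet:
  Assets:      Securities +$318M
  Liabilities: Bank reserves −$47M, Currency in circulation +$433M, Government deposits −$68M
Commercial banking system:
  Assets:      Reserves at CB −$47M, Securities −$318M
  Liabilities: Checkable deposits −$365M
So the change in currency in circulation is +$433 million.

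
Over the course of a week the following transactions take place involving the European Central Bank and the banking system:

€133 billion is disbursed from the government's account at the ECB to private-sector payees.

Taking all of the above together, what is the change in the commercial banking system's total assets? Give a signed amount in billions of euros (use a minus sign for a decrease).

ECB balance sheet:
  Assets:      no change
  Liabilities: Bank reserves +€133B, Government deposits −€133B
Commercial banking system:
  Assets:      Reserves at CB +€133B
  Liabilities: Checkable deposits +€133B
Change in total bank assets = +€133 billion.

+€133 billion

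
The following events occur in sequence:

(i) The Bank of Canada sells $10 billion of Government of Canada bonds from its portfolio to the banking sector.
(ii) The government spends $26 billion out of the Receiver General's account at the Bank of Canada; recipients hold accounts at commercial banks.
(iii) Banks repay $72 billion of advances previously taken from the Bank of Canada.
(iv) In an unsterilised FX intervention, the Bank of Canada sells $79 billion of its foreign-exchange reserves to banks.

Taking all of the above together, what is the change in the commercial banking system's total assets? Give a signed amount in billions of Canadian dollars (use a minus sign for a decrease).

-$46 billion

Bank of Canada balance sheet:
  Assets:      Securities −$10B, Loans to banks −$72B, Foreign assets −$79B
  Liabilities: Bank reserves −$135B, Government deposits −$26B
Commercial banking system:
  Assets:      Reserves at CB −$135B, Securities +$10B, Foreign assets +$79B
  Liabilities: Checkable deposits +$26B, Borrowings from CB −$72B
Change in total bank assets = -$46 billion.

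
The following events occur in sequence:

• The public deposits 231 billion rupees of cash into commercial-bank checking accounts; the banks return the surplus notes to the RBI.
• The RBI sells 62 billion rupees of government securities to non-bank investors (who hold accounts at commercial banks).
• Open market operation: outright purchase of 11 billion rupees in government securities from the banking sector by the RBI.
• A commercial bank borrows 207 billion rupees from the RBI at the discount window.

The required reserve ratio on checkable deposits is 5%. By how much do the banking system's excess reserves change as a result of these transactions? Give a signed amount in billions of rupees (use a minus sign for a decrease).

Currency deposit 231 billion rupees: reserves +231B, deposits +231B.
Asset sale (to non-banks) 62 billion rupees: reserves −62B, deposits −62B.
OMO purchase (from banks) 11 billion rupees: reserves +11B, deposits 0.
Discount-window loan 207 billion rupees: reserves +207B, deposits 0.
Totals: Δreserves = +387B, Δdeposits = +169B.
Δrequired reserves = 5% × +169B = +8.45B.
Δexcess reserves = Δreserves − Δrequired = +387B − (+8.45B) = +378.55 billion.

+378.55 billion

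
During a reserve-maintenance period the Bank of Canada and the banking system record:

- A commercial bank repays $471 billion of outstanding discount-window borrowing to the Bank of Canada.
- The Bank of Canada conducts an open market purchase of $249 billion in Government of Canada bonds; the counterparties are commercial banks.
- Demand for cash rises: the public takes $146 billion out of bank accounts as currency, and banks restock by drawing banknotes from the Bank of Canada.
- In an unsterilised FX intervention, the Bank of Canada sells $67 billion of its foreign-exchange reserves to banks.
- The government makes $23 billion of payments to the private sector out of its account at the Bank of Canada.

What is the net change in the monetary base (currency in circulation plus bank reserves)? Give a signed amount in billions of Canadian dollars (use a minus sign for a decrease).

Bank of Canada balance sheet:
  Assets:      Securities +$249B, Loans to banks −$471B, Foreign assets −$67B
  Liabilities: Bank reserves −$412B, Currency in circulation +$146B, Government deposits −$23B
Monetary base = currency + reserves: +$146B + (−$412B) = -$266 billion.

-$266 billion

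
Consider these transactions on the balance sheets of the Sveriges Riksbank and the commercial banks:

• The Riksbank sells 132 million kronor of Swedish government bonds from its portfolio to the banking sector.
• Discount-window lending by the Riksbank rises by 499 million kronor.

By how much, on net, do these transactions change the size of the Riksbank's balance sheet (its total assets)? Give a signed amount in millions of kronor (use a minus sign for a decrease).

Riksbank balance sheet:
  Assets:      Securities −132M, Loans to banks +499M
  Liabilities: Bank reserves +367M
Commercial banking system:
  Assets:      Reserves at CB +367M, Securities +132M
  Liabilities: Borrowings from CB +499M
Change in total Riksbank assets = +367 million.

+367 million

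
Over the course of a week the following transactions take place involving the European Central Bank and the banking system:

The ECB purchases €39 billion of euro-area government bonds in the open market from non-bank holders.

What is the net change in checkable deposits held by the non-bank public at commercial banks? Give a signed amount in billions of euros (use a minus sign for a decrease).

ECB balance sheet:
  Assets:      Securities +€39B
  Liabilities: Bank reserves +€39B
Commercial banking system:
  Assets:      Reserves at CB +€39B
  Liabilities: Checkable deposits +€39B
So the change in checkable deposits held by the non-bank public at commercial banks is +€39 billion.

+€39 billion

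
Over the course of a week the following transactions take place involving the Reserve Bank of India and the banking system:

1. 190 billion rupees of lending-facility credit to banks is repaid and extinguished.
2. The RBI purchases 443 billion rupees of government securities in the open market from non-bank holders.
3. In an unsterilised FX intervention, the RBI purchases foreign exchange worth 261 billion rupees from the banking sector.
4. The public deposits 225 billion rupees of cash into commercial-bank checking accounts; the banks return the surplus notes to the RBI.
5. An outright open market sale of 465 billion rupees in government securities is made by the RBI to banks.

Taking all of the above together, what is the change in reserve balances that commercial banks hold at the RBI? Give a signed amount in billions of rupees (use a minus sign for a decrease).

+274 billion

Discount-window repayment 190 billion rupees: repayment is debited from reserves → −190B.
Asset purchase (from non-banks) 443 billion rupees: the RBI pays by crediting reserve accounts → +443B.
FX purchase 261 billion rupees: the RBI pays by crediting reserve accounts → +261B.
Currency deposit 225 billion rupees: returned notes are swapped for reserve credit → +225B.
OMO sale (to banks) 465 billion rupees: the buying banks pay out of their reserve balances → −465B.
Net: −190 + 443 + 261 + 225 − 465 = +274 billion.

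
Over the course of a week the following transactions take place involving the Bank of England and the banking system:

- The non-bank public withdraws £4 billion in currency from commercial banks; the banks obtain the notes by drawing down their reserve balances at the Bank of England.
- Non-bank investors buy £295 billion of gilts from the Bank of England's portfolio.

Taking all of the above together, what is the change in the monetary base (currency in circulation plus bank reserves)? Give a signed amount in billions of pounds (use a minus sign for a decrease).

Currency withdrawal £4 billion: just a shift between currency and reserves — both are base money → 0.
Asset sale (to non-banks) £295 billion: Bank of England balance sheet contracts → −£295B.
Net: 0 − 295 = -£295 billion.

-£295 billion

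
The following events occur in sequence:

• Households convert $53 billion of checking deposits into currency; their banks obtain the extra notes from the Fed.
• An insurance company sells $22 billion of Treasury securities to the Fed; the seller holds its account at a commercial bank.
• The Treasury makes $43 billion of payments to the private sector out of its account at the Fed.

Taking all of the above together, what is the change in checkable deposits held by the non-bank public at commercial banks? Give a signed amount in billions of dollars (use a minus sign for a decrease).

Fed balance sheet:
  Assets:      Securities +$22B
  Liabilities: Bank reserves +$12B, Currency in circulation +$53B, Government deposits −$43B
Commercial banking system:
  Assets:      Reserves at CB +$12B
  Liabilities: Checkable deposits +$12B
So the change in checkable deposits held by the non-bank public at commercial banks is +$12 billion.

+$12 billion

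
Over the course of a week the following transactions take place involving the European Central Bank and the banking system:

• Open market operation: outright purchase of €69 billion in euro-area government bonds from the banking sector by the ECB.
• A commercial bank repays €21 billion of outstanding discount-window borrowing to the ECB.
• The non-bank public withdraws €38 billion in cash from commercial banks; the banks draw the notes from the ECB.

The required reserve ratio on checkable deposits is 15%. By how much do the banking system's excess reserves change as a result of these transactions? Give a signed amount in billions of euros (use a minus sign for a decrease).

+€15.7 billion

OMO purchase (from banks) €69 billion: reserves +€69B, deposits 0.
Discount-window repayment €21 billion: reserves −€21B, deposits 0.
Currency withdrawal €38 billion: reserves −€38B, deposits −€38B.
Totals: Δreserves = +€10B, Δdeposits = −€38B.
Δrequired reserves = 15% × −€38B = −€5.7B.
Δexcess reserves = Δreserves − Δrequired = +€10B − (−€5.7B) = +€15.7 billion.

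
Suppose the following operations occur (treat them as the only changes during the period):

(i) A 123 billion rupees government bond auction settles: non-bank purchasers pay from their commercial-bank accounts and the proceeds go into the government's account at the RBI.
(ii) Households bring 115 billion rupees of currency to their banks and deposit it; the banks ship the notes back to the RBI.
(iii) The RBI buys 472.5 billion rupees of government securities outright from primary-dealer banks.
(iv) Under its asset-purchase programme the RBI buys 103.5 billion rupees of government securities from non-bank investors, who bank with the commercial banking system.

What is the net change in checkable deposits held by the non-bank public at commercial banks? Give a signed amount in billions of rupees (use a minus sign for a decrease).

+95.5 billion

Government account inflow 123 billion rupees: non-bank counterparties' bank balances fall → −123B.
Currency deposit 115 billion rupees: non-bank counterparties' bank balances rise → +115B.
OMO purchase (from banks) 472.5 billion rupees: the counterparty is a bank, so public deposits are unchanged → 0.
Asset purchase (from non-banks) 103.5 billion rupees: non-bank counterparties' bank balances rise → +103.5B.
Net: −123 + 115 + 0 + 103.5 = +95.5 billion.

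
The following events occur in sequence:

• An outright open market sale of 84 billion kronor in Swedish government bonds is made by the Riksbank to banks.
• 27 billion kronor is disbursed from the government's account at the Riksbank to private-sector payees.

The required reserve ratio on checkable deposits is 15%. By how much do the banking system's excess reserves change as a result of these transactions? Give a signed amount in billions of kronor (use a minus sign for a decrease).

-61.05 billion

OMO sale (to banks) 84 billion kronor: reserves −84B, deposits 0.
Government spending 27 billion kronor: reserves +27B, deposits +27B.
Totals: Δreserves = −57B, Δdeposits = +27B.
Δrequired reserves = 15% × +27B = +4.05B.
Δexcess reserves = Δreserves − Δrequired = −57B − (+4.05B) = -61.05 billion.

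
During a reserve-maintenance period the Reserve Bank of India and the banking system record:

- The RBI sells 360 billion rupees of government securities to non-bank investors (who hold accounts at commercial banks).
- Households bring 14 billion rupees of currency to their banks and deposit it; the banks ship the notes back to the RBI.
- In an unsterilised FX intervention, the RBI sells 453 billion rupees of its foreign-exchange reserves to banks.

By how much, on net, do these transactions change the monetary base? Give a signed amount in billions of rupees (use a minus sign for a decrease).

-813 billion

RBI balance sheet:
  Assets:      Securities −360B, Foreign assets −453B
  Liabilities: Bank reserves −799B, Currency in circulation −14B
Commercial banking system:
  Assets:      Reserves at CB −799B, Foreign assets +453B
  Liabilities: Checkable deposits −346B
Monetary base = currency + reserves: −14B + (−799B) = -813 billion.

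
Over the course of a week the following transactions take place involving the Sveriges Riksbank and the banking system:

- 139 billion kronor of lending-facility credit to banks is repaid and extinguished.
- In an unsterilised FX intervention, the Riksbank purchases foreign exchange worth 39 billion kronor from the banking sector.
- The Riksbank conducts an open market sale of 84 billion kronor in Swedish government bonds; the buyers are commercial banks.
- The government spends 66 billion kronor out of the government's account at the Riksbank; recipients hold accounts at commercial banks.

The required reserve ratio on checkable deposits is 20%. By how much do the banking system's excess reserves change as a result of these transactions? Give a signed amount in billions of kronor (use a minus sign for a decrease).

-131.2 billion

Discount-window repayment 139 billion kronor: reserves −139B, deposits 0.
FX purchase 39 billion kronor: reserves +39B, deposits 0.
OMO sale (to banks) 84 billion kronor: reserves −84B, deposits 0.
Government spending 66 billion kronor: reserves +66B, deposits +66B.
Totals: Δreserves = −118B, Δdeposits = +66B.
Δrequired reserves = 20% × +66B = +13.2B.
Δexcess reserves = Δreserves − Δrequired = −118B − (+13.2B) = -131.2 billion.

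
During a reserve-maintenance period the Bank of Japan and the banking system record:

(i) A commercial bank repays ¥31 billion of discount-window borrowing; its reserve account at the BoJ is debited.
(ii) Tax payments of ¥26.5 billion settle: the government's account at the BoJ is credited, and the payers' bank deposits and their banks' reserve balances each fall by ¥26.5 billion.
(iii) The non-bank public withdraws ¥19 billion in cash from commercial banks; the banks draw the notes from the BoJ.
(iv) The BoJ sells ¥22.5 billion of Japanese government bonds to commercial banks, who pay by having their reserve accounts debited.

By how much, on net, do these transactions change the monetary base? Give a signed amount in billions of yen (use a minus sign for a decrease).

BoJ balance sheet:
  Assets:      Securities −¥22.5B, Loans to banks −¥31B
  Liabilities: Bank reserves −¥99B, Currency in circulation +¥19B, Government deposits +¥26.5B
Monetary base = currency + reserves: +¥19B + (−¥99B) = -¥80 billion.

-¥80 billion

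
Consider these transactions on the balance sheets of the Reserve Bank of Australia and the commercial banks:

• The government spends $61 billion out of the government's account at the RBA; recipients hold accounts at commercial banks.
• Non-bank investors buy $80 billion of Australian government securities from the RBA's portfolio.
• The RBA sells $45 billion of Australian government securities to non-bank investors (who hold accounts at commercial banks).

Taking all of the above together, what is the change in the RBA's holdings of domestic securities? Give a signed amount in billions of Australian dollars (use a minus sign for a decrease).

-$125 billion

Government spending $61 billion: the RBA's securities portfolio is untouched → 0.
Asset sale (to non-banks) $80 billion: securities removed from the RBA's portfolio → −$80B.
Asset sale (to non-banks) $45 billion: securities removed from the RBA's portfolio → −$45B.
Net: 0 − 80 − 45 = -$125 billion.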